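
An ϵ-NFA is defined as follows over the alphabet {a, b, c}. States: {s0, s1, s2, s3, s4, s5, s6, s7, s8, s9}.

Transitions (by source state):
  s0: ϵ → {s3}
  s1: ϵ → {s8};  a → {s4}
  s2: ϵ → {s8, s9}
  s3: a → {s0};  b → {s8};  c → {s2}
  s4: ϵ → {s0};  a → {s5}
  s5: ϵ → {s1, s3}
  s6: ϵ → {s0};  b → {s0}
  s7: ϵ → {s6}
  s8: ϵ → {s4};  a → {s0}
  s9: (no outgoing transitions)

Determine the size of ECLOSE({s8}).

Start with {s8}.
From s8 via ϵ: add s4.
From s4 via ϵ: add s0.
From s0 via ϵ: add s3.
ϵ-closure = {s0, s3, s4, s8}, which has 4 states.

4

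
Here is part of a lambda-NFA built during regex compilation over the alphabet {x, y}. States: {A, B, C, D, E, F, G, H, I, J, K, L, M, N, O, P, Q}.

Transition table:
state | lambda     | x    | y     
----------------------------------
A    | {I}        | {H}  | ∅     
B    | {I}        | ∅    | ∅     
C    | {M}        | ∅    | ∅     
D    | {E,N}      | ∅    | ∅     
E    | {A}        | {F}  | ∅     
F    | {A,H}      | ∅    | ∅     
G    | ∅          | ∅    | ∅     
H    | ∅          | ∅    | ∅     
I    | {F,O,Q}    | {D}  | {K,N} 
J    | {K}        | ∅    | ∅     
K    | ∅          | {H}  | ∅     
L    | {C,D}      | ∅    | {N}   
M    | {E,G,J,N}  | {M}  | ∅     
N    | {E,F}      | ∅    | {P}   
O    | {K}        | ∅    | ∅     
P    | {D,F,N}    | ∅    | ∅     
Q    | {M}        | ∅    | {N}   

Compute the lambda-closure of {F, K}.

{A, E, F, G, H, I, J, K, M, N, O, Q}

Start with {F, K}.
From F via lambda: add A, H.
From A via lambda: add I.
From I via lambda: add O, Q.
From Q via lambda: add M.
From M via lambda: add E, G, J, N.
No new states can be added; the closed set is {A, E, F, G, H, I, J, K, M, N, O, Q}.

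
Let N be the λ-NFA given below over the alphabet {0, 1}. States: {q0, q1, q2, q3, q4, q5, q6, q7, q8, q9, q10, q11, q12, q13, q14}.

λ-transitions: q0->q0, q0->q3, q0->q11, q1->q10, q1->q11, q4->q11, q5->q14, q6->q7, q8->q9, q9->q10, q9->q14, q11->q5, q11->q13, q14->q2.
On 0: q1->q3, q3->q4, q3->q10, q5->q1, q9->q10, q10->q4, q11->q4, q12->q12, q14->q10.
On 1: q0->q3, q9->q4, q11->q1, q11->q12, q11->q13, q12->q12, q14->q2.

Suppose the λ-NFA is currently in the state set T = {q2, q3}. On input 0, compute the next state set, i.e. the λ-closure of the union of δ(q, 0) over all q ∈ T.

{q2, q4, q5, q10, q11, q13, q14}

q3 on 0 → {q4, q10}.
No 0-transition from q2.
Union after reading 0: {q4, q10}.
Now take the λ-closure:
From q4 via λ: add q11.
From q11 via λ: add q5, q13.
From q5 via λ: add q14.
From q14 via λ: add q2.
No new states can be added; the closed set is {q2, q4, q5, q10, q11, q13, q14}.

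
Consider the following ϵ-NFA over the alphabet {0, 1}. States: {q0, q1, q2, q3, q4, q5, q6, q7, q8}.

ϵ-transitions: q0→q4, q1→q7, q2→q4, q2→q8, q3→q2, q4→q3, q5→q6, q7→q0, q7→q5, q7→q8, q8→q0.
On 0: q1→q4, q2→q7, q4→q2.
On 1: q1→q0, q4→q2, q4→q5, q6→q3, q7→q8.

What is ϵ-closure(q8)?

{q0, q2, q3, q4, q8}

Start with {q8}.
From q8 via ϵ: add q0.
From q0 via ϵ: add q4.
From q4 via ϵ: add q3.
From q3 via ϵ: add q2.
No new states can be added; the closed set is {q0, q2, q3, q4, q8}.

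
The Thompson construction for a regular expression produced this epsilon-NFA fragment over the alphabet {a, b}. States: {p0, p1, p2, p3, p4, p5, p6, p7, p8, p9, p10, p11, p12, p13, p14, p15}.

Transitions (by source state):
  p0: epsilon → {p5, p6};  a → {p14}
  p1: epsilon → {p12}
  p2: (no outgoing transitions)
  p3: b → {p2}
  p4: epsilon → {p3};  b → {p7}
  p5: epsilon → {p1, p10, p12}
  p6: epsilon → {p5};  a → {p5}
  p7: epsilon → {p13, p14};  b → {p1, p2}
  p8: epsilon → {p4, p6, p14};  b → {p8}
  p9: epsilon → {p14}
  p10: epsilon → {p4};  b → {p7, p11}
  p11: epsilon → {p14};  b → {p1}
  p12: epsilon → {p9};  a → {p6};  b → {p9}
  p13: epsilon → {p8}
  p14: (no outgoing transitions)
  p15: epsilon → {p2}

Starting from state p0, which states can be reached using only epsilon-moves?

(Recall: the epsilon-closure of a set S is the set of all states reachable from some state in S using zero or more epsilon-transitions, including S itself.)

{p0, p1, p3, p4, p5, p6, p9, p10, p12, p14}

Start with {p0}.
From p0 via epsilon: add p5, p6.
From p5 via epsilon: add p1, p10, p12.
From p10 via epsilon: add p4.
From p12 via epsilon: add p9.
From p4 via epsilon: add p3.
From p9 via epsilon: add p14.
No new states can be added; the closed set is {p0, p1, p3, p4, p5, p6, p9, p10, p12, p14}.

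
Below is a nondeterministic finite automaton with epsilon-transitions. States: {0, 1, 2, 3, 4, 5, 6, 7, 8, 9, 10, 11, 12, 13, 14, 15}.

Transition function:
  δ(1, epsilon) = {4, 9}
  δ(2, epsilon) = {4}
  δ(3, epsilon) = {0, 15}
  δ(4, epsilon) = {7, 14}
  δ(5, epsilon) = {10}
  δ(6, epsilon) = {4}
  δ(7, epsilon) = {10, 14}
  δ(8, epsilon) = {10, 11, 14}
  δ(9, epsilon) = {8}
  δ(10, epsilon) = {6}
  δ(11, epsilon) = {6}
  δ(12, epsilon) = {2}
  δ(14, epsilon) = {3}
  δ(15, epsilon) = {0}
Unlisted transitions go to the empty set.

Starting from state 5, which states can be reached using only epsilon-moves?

{0, 3, 4, 5, 6, 7, 10, 14, 15}

Start with {5}.
From 5 via epsilon: add 10.
From 10 via epsilon: add 6.
From 6 via epsilon: add 4.
From 4 via epsilon: add 7, 14.
From 14 via epsilon: add 3.
From 3 via epsilon: add 0, 15.
No new states can be added; the closed set is {0, 3, 4, 5, 6, 7, 10, 14, 15}.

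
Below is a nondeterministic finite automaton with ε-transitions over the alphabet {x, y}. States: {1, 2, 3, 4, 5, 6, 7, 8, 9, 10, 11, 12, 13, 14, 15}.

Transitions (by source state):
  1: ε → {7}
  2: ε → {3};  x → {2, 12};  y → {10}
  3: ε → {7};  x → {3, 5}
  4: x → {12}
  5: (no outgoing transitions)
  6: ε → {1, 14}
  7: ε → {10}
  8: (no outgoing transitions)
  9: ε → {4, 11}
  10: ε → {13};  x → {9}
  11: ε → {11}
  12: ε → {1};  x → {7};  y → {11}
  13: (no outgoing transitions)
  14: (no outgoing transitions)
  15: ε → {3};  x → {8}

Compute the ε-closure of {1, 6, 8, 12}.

{1, 6, 7, 8, 10, 12, 13, 14}

Start with {1, 6, 8, 12}.
From 1 via ε: add 7.
From 6 via ε: add 14.
From 7 via ε: add 10.
From 10 via ε: add 13.
No new states can be added; the closed set is {1, 6, 7, 8, 10, 12, 13, 14}.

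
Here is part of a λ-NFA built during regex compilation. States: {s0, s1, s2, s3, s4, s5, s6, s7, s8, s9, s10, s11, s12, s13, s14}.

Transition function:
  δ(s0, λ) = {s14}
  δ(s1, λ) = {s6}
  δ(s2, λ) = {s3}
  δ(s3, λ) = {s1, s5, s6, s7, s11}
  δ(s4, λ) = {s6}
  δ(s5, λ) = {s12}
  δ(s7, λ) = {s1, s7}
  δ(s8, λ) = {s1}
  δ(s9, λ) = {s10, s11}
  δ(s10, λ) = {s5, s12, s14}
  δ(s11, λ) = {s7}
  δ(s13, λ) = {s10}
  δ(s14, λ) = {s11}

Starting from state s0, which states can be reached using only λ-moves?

Start with {s0}.
From s0 via λ: add s14.
From s14 via λ: add s11.
From s11 via λ: add s7.
From s7 via λ: add s1.
From s1 via λ: add s6.
No new states can be added; the closed set is {s0, s1, s6, s7, s11, s14}.

{s0, s1, s6, s7, s11, s14}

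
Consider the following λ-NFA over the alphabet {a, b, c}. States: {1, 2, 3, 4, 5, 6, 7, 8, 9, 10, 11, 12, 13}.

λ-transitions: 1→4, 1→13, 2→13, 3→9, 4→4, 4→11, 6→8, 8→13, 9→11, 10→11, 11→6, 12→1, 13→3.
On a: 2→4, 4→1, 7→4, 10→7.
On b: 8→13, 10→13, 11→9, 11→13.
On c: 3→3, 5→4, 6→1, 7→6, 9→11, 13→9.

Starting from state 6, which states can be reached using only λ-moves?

{3, 6, 8, 9, 11, 13}

Start with {6}.
From 6 via λ: add 8.
From 8 via λ: add 13.
From 13 via λ: add 3.
From 3 via λ: add 9.
From 9 via λ: add 11.
No new states can be added; the closed set is {3, 6, 8, 9, 11, 13}.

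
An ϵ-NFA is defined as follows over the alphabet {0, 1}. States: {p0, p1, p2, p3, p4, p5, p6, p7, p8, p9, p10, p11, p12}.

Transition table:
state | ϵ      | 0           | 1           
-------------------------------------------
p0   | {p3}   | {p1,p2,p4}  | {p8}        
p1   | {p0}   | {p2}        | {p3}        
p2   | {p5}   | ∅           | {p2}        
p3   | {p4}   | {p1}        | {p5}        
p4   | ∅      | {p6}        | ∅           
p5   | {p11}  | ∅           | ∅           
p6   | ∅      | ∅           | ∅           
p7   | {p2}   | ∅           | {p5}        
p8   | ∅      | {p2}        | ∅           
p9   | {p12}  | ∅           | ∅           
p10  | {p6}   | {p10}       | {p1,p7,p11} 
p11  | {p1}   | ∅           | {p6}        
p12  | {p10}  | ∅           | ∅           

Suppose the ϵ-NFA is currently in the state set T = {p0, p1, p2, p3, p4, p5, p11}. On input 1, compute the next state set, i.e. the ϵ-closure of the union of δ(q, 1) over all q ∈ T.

{p0, p1, p2, p3, p4, p5, p6, p8, p11}

p0 on 1 → {p8}.
p1 on 1 → {p3}.
p2 on 1 → {p2}.
p3 on 1 → {p5}.
p11 on 1 → {p6}.
No 1-transition from p4, p5.
Union after reading 1: {p2, p3, p5, p6, p8}.
Now take the ϵ-closure:
From p3 via ϵ: add p4.
From p5 via ϵ: add p11.
From p11 via ϵ: add p1.
From p1 via ϵ: add p0.
No new states can be added; the closed set is {p0, p1, p2, p3, p4, p5, p6, p8, p11}.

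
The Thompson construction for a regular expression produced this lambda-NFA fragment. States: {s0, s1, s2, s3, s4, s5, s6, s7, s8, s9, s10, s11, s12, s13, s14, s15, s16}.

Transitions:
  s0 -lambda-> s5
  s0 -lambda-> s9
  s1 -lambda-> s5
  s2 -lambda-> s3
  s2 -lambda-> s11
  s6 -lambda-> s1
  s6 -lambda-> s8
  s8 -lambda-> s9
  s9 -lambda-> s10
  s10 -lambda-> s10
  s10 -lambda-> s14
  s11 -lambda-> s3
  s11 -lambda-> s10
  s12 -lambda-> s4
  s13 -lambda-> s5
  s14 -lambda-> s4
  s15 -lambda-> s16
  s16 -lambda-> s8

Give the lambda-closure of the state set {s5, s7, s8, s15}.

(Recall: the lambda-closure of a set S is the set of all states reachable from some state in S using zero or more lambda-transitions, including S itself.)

Start with {s5, s7, s8, s15}.
From s8 via lambda: add s9.
From s15 via lambda: add s16.
From s9 via lambda: add s10.
From s10 via lambda: add s14.
From s14 via lambda: add s4.
No new states can be added; the closed set is {s4, s5, s7, s8, s9, s10, s14, s15, s16}.

{s4, s5, s7, s8, s9, s10, s14, s15, s16}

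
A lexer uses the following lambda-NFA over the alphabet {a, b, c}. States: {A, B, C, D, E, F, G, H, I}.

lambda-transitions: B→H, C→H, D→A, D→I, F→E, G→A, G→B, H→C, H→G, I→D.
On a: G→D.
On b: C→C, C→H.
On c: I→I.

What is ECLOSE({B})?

Start with {B}.
From B via lambda: add H.
From H via lambda: add C, G.
From G via lambda: add A.
No new states can be added; the closed set is {A, B, C, G, H}.

{A, B, C, G, H}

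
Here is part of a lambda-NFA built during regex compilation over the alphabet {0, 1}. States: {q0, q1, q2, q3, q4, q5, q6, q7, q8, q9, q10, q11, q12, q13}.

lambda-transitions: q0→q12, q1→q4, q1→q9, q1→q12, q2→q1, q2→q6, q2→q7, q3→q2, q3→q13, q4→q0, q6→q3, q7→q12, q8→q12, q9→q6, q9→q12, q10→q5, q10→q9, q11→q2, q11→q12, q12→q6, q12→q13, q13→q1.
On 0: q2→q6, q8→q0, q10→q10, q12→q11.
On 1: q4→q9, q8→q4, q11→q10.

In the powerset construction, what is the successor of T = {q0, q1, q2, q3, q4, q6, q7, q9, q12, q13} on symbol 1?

q4 on 1 → {q9}.
No 1-transition from q0, q1, q2, q3, q6, q7, q9, q12, q13.
Union after reading 1: {q9}.
Now take the lambda-closure:
From q9 via lambda: add q6, q12.
From q6 via lambda: add q3.
From q12 via lambda: add q13.
From q3 via lambda: add q2.
From q13 via lambda: add q1.
From q1 via lambda: add q4.
From q2 via lambda: add q7.
From q4 via lambda: add q0.
No new states can be added; the closed set is {q0, q1, q2, q3, q4, q6, q7, q9, q12, q13}.

{q0, q1, q2, q3, q4, q6, q7, q9, q12, q13}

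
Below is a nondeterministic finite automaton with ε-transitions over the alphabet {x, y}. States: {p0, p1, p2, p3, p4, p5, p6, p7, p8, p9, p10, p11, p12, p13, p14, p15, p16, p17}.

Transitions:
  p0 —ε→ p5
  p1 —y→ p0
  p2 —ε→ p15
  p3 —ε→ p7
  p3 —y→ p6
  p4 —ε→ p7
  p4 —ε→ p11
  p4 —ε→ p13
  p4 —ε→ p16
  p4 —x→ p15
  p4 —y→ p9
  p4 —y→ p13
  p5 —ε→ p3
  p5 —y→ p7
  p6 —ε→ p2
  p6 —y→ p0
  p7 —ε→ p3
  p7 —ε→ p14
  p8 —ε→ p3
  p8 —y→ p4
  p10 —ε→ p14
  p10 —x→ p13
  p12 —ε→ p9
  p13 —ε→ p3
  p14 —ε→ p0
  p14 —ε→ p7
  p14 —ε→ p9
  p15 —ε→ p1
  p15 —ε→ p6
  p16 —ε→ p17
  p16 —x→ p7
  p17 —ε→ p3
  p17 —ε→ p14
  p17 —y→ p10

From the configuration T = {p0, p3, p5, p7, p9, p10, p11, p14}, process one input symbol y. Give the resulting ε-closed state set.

p3 on y → {p6}.
p5 on y → {p7}.
No y-transition from p0, p7, p9, p10, p11, p14.
Union after reading y: {p6, p7}.
Now take the ε-closure:
From p6 via ε: add p2.
From p7 via ε: add p3, p14.
From p2 via ε: add p15.
From p14 via ε: add p0, p9.
From p0 via ε: add p5.
From p15 via ε: add p1.
No new states can be added; the closed set is {p0, p1, p2, p3, p5, p6, p7, p9, p14, p15}.

{p0, p1, p2, p3, p5, p6, p7, p9, p14, p15}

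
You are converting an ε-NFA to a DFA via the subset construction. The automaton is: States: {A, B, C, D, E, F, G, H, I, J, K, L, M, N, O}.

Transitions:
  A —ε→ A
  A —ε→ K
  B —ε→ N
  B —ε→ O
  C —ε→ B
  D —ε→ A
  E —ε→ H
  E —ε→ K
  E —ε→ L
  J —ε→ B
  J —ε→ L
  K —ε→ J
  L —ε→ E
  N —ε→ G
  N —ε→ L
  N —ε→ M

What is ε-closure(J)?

{B, E, G, H, J, K, L, M, N, O}

Start with {J}.
From J via ε: add B, L.
From B via ε: add N, O.
From L via ε: add E.
From E via ε: add H, K.
From N via ε: add G, M.
No new states can be added; the closed set is {B, E, G, H, J, K, L, M, N, O}.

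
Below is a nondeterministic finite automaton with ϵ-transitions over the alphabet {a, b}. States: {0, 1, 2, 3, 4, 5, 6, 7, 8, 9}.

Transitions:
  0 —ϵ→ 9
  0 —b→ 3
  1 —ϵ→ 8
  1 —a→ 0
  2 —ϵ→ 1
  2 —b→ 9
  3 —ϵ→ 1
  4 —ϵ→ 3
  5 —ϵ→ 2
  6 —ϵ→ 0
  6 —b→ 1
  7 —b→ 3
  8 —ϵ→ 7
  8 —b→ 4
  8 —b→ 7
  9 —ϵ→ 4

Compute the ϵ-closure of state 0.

Start with {0}.
From 0 via ϵ: add 9.
From 9 via ϵ: add 4.
From 4 via ϵ: add 3.
From 3 via ϵ: add 1.
From 1 via ϵ: add 8.
From 8 via ϵ: add 7.
No new states can be added; the closed set is {0, 1, 3, 4, 7, 8, 9}.

{0, 1, 3, 4, 7, 8, 9}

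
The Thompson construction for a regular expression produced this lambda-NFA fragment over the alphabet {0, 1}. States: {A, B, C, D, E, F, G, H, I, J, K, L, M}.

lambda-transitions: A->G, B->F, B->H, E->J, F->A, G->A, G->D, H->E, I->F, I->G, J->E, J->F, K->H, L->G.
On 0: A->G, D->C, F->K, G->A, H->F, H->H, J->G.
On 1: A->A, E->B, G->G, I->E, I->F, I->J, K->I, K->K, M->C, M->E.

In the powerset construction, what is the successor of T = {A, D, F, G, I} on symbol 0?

{A, C, D, E, F, G, H, J, K}

A on 0 → {G}.
D on 0 → {C}.
F on 0 → {K}.
G on 0 → {A}.
No 0-transition from I.
Union after reading 0: {A, C, G, K}.
Now take the lambda-closure:
From G via lambda: add D.
From K via lambda: add H.
From H via lambda: add E.
From E via lambda: add J.
From J via lambda: add F.
No new states can be added; the closed set is {A, C, D, E, F, G, H, J, K}.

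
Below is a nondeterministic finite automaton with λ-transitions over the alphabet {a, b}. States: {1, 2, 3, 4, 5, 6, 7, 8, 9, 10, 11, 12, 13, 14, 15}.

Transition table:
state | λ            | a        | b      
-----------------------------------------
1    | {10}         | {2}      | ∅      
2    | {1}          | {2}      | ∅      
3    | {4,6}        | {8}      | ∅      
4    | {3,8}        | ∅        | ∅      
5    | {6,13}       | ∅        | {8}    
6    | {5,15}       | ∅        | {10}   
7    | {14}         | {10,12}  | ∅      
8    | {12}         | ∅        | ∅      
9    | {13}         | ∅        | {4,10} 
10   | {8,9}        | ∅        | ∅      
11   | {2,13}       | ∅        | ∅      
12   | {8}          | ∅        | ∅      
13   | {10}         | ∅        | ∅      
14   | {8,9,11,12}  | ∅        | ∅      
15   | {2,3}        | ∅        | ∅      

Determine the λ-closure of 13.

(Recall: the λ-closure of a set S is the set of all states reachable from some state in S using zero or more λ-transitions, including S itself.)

Start with {13}.
From 13 via λ: add 10.
From 10 via λ: add 8, 9.
From 8 via λ: add 12.
No new states can be added; the closed set is {8, 9, 10, 12, 13}.

{8, 9, 10, 12, 13}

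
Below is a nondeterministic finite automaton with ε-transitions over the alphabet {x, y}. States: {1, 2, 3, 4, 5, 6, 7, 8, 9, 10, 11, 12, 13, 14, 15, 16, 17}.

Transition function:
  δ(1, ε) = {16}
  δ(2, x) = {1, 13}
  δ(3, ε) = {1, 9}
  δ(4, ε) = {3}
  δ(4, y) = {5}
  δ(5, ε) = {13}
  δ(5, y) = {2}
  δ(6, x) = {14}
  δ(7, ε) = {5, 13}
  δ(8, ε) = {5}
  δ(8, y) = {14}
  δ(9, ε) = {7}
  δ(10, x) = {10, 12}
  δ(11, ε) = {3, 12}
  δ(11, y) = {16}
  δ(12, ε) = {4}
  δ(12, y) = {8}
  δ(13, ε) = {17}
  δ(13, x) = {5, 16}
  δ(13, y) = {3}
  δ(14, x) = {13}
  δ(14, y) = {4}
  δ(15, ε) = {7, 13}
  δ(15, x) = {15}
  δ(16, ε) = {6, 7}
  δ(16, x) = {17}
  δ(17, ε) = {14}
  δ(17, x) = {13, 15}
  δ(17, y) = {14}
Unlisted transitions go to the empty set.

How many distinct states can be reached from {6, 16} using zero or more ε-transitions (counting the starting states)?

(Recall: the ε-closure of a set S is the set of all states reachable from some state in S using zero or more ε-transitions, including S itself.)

7

Start with {6, 16}.
From 16 via ε: add 7.
From 7 via ε: add 5, 13.
From 13 via ε: add 17.
From 17 via ε: add 14.
ε-closure = {5, 6, 7, 13, 14, 16, 17}, which has 7 states.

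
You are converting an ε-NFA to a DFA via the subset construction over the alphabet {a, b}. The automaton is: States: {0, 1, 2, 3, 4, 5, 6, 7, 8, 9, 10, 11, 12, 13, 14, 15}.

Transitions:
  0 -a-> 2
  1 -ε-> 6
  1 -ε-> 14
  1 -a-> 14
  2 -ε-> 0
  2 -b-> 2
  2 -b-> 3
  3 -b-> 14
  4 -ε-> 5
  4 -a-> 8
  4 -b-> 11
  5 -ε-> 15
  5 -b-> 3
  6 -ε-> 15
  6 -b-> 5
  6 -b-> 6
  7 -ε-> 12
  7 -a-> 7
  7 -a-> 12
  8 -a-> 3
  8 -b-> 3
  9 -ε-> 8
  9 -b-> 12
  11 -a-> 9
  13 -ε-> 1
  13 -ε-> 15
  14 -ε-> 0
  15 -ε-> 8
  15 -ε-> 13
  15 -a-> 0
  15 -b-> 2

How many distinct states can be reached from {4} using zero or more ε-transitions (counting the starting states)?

9

Start with {4}.
From 4 via ε: add 5.
From 5 via ε: add 15.
From 15 via ε: add 8, 13.
From 13 via ε: add 1.
From 1 via ε: add 6, 14.
From 14 via ε: add 0.
ε-closure = {0, 1, 4, 5, 6, 8, 13, 14, 15}, which has 9 states.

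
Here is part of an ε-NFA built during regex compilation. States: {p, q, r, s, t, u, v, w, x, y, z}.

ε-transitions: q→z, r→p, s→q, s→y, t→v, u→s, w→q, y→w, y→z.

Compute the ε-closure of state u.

Start with {u}.
From u via ε: add s.
From s via ε: add q, y.
From q via ε: add z.
From y via ε: add w.
No new states can be added; the closed set is {q, s, u, w, y, z}.

{q, s, u, w, y, z}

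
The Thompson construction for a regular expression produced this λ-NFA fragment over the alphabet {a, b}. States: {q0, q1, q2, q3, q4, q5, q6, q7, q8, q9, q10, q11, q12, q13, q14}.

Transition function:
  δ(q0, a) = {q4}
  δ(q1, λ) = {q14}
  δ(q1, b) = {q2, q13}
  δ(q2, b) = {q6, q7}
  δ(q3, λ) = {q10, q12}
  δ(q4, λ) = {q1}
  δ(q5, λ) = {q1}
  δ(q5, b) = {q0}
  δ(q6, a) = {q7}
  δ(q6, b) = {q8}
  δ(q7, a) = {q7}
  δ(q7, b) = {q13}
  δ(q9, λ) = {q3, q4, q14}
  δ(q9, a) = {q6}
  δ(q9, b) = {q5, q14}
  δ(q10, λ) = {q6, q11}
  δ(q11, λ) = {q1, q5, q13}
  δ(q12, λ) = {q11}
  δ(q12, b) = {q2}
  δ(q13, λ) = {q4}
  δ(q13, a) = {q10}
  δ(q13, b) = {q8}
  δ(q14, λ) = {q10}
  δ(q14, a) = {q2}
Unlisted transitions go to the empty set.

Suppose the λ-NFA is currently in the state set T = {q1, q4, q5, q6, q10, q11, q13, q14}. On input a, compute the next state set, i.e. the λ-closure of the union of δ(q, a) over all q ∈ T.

{q1, q2, q4, q5, q6, q7, q10, q11, q13, q14}

q6 on a → {q7}.
q13 on a → {q10}.
q14 on a → {q2}.
No a-transition from q1, q4, q5, q10, q11.
Union after reading a: {q2, q7, q10}.
Now take the λ-closure:
From q10 via λ: add q6, q11.
From q11 via λ: add q1, q5, q13.
From q1 via λ: add q14.
From q13 via λ: add q4.
No new states can be added; the closed set is {q1, q2, q4, q5, q6, q7, q10, q11, q13, q14}.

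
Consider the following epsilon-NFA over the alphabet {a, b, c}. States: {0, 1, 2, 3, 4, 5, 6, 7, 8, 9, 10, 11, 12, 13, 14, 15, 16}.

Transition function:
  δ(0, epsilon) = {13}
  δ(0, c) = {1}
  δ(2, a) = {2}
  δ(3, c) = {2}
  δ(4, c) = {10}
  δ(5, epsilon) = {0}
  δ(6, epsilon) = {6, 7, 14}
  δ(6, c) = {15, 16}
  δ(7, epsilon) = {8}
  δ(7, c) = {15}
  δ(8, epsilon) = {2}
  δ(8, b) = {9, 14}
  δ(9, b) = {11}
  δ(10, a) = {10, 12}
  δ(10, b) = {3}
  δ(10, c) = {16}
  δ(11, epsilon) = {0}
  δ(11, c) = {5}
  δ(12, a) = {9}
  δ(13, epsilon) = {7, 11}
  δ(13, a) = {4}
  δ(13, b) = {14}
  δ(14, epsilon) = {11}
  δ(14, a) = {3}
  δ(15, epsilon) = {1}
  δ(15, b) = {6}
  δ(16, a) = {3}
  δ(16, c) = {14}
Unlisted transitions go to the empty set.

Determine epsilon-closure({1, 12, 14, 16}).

{0, 1, 2, 7, 8, 11, 12, 13, 14, 16}

Start with {1, 12, 14, 16}.
From 14 via epsilon: add 11.
From 11 via epsilon: add 0.
From 0 via epsilon: add 13.
From 13 via epsilon: add 7.
From 7 via epsilon: add 8.
From 8 via epsilon: add 2.
No new states can be added; the closed set is {0, 1, 2, 7, 8, 11, 12, 13, 14, 16}.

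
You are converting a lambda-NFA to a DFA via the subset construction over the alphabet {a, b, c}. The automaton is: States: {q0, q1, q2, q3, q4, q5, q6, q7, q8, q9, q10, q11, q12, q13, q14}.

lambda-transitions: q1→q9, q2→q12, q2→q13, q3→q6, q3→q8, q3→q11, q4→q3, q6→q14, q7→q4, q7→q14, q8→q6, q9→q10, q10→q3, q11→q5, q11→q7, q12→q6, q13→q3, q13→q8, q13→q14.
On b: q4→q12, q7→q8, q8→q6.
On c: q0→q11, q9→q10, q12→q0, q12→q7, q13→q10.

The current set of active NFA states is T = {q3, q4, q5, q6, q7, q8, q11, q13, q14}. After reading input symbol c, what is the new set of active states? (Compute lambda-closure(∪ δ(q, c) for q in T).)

q13 on c → {q10}.
No c-transition from q3, q4, q5, q6, q7, q8, q11, q14.
Union after reading c: {q10}.
Now take the lambda-closure:
From q10 via lambda: add q3.
From q3 via lambda: add q6, q8, q11.
From q6 via lambda: add q14.
From q11 via lambda: add q5, q7.
From q7 via lambda: add q4.
No new states can be added; the closed set is {q3, q4, q5, q6, q7, q8, q10, q11, q14}.

{q3, q4, q5, q6, q7, q8, q10, q11, q14}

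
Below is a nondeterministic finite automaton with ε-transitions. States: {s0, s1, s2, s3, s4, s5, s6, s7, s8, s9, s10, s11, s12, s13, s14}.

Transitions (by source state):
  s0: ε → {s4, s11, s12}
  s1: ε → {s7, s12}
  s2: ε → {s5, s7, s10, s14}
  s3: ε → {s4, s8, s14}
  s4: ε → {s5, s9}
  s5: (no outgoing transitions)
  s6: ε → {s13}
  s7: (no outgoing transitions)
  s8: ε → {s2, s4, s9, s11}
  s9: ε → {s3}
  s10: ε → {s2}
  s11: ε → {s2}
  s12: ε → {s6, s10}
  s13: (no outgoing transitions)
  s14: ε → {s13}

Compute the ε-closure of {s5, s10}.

{s2, s5, s7, s10, s13, s14}

Start with {s5, s10}.
From s10 via ε: add s2.
From s2 via ε: add s7, s14.
From s14 via ε: add s13.
No new states can be added; the closed set is {s2, s5, s7, s10, s13, s14}.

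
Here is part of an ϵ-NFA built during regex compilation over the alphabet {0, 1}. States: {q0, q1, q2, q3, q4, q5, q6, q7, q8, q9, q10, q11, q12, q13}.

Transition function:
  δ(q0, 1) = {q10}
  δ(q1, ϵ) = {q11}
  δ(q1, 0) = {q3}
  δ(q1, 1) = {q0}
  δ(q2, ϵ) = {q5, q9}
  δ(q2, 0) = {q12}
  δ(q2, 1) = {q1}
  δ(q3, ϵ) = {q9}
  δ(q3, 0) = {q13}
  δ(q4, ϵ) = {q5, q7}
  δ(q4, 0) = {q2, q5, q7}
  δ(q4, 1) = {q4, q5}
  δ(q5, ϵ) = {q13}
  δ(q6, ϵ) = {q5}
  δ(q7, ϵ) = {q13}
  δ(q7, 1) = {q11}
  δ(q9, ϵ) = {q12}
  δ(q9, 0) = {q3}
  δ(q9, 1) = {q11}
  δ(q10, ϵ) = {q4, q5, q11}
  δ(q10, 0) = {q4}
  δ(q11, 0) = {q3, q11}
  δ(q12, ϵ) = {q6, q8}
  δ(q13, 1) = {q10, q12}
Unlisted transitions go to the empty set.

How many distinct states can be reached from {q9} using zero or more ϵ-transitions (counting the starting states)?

Start with {q9}.
From q9 via ϵ: add q12.
From q12 via ϵ: add q6, q8.
From q6 via ϵ: add q5.
From q5 via ϵ: add q13.
ϵ-closure = {q5, q6, q8, q9, q12, q13}, which has 6 states.

6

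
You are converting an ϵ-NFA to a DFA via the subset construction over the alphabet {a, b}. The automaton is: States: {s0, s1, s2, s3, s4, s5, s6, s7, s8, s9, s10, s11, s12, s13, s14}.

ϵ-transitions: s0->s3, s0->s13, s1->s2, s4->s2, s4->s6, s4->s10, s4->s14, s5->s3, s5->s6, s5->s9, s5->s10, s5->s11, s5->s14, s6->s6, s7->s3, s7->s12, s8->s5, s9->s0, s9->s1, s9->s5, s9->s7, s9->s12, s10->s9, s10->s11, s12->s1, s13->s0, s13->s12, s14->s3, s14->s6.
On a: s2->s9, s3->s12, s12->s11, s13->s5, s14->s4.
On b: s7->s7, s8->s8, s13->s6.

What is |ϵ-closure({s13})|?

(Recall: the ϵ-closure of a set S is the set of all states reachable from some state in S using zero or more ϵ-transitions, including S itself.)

Start with {s13}.
From s13 via ϵ: add s0, s12.
From s0 via ϵ: add s3.
From s12 via ϵ: add s1.
From s1 via ϵ: add s2.
ϵ-closure = {s0, s1, s2, s3, s12, s13}, which has 6 states.

6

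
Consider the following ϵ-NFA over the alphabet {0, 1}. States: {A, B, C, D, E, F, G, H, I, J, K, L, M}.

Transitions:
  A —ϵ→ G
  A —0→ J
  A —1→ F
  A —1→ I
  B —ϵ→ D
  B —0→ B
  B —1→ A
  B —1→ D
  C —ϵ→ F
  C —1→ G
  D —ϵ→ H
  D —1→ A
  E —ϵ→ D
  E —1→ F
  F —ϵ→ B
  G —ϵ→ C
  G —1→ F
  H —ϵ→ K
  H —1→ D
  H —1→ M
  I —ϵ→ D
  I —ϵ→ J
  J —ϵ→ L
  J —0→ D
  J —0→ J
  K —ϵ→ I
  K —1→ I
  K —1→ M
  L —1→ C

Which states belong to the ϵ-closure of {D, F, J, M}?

Start with {D, F, J, M}.
From D via ϵ: add H.
From F via ϵ: add B.
From J via ϵ: add L.
From H via ϵ: add K.
From K via ϵ: add I.
No new states can be added; the closed set is {B, D, F, H, I, J, K, L, M}.

{B, D, F, H, I, J, K, L, M}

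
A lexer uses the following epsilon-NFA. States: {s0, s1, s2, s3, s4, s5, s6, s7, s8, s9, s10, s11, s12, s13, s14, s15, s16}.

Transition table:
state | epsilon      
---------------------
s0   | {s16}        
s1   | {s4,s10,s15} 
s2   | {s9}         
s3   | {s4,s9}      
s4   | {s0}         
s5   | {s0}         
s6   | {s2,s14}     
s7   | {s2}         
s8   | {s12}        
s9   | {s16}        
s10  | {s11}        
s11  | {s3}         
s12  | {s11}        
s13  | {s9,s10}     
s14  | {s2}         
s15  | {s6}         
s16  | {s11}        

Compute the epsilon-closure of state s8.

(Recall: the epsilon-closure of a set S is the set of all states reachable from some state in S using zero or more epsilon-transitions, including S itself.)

Start with {s8}.
From s8 via epsilon: add s12.
From s12 via epsilon: add s11.
From s11 via epsilon: add s3.
From s3 via epsilon: add s4, s9.
From s4 via epsilon: add s0.
From s9 via epsilon: add s16.
No new states can be added; the closed set is {s0, s3, s4, s8, s9, s11, s12, s16}.

{s0, s3, s4, s8, s9, s11, s12, s16}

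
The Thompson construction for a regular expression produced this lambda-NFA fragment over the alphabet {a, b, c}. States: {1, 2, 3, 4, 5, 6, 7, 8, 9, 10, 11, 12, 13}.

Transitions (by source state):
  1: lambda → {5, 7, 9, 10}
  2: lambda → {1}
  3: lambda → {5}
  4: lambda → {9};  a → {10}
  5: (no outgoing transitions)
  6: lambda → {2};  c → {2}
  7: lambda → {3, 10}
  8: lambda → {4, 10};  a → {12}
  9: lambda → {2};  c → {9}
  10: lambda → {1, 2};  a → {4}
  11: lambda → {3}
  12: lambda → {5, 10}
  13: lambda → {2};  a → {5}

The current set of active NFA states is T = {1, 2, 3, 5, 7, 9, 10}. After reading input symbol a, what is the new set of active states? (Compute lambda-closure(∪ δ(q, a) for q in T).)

{1, 2, 3, 4, 5, 7, 9, 10}

10 on a → {4}.
No a-transition from 1, 2, 3, 5, 7, 9.
Union after reading a: {4}.
Now take the lambda-closure:
From 4 via lambda: add 9.
From 9 via lambda: add 2.
From 2 via lambda: add 1.
From 1 via lambda: add 5, 7, 10.
From 7 via lambda: add 3.
No new states can be added; the closed set is {1, 2, 3, 4, 5, 7, 9, 10}.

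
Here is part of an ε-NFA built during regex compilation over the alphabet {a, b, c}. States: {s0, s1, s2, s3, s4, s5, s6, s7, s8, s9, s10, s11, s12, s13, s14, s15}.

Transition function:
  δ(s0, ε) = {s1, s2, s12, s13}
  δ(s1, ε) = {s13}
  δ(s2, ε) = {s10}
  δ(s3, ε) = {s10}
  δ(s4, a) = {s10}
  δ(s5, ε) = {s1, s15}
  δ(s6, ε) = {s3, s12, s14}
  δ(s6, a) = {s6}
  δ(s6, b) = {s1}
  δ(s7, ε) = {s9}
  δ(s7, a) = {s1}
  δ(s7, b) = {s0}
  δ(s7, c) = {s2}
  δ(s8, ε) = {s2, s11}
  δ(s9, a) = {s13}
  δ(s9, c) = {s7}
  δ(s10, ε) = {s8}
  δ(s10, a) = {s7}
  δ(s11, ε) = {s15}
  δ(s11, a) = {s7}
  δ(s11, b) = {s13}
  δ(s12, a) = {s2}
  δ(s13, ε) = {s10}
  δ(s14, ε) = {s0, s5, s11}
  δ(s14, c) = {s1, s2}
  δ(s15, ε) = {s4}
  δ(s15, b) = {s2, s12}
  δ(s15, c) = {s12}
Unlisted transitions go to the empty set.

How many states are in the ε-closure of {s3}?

Start with {s3}.
From s3 via ε: add s10.
From s10 via ε: add s8.
From s8 via ε: add s2, s11.
From s11 via ε: add s15.
From s15 via ε: add s4.
ε-closure = {s2, s3, s4, s8, s10, s11, s15}, which has 7 states.

7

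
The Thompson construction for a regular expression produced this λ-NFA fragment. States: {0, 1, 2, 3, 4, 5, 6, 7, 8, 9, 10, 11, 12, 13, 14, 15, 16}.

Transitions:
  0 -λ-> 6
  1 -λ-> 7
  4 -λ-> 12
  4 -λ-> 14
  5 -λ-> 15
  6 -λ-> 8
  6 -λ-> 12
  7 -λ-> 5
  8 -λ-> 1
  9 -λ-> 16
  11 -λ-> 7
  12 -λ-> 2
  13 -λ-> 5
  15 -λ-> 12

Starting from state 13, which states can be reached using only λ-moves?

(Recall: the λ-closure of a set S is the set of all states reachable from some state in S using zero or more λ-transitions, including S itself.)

{2, 5, 12, 13, 15}

Start with {13}.
From 13 via λ: add 5.
From 5 via λ: add 15.
From 15 via λ: add 12.
From 12 via λ: add 2.
No new states can be added; the closed set is {2, 5, 12, 13, 15}.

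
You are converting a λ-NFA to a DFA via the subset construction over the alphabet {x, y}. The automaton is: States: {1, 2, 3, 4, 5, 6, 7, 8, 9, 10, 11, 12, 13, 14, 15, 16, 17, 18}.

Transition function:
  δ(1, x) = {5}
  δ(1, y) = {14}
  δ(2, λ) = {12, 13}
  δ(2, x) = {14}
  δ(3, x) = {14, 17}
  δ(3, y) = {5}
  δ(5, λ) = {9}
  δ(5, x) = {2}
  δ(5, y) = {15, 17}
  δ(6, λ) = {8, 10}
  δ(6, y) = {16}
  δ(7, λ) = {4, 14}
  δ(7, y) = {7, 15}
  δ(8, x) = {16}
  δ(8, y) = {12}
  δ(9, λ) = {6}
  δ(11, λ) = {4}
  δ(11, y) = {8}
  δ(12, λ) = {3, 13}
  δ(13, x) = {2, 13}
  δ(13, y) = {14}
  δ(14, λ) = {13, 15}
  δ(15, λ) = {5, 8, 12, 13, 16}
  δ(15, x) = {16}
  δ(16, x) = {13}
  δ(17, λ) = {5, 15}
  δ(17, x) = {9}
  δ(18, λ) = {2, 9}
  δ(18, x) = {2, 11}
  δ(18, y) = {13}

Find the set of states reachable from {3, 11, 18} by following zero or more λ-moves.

{2, 3, 4, 6, 8, 9, 10, 11, 12, 13, 18}

Start with {3, 11, 18}.
From 11 via λ: add 4.
From 18 via λ: add 2, 9.
From 2 via λ: add 12, 13.
From 9 via λ: add 6.
From 6 via λ: add 8, 10.
No new states can be added; the closed set is {2, 3, 4, 6, 8, 9, 10, 11, 12, 13, 18}.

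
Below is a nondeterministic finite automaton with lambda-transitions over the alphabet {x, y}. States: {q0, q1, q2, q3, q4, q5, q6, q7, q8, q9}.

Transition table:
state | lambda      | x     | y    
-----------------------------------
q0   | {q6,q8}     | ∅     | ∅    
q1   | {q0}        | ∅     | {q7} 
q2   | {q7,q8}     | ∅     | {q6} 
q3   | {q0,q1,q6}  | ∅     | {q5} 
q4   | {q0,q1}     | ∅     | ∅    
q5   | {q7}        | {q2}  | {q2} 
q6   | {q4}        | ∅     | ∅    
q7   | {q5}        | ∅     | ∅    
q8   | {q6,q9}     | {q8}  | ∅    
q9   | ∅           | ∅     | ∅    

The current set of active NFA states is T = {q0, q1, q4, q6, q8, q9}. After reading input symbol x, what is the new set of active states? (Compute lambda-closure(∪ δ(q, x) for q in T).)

q8 on x → {q8}.
No x-transition from q0, q1, q4, q6, q9.
Union after reading x: {q8}.
Now take the lambda-closure:
From q8 via lambda: add q6, q9.
From q6 via lambda: add q4.
From q4 via lambda: add q0, q1.
No new states can be added; the closed set is {q0, q1, q4, q6, q8, q9}.

{q0, q1, q4, q6, q8, q9}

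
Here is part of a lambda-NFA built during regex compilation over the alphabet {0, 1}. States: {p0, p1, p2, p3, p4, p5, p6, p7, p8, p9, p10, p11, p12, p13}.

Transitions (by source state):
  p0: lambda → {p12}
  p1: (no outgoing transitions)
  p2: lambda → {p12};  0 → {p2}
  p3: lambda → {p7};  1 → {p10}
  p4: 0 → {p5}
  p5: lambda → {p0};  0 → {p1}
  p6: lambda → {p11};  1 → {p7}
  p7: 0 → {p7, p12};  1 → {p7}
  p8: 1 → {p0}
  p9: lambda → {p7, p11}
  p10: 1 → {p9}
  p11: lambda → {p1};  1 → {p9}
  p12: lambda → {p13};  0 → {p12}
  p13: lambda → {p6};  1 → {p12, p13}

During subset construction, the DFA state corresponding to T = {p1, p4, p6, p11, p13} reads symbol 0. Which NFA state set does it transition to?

{p0, p1, p5, p6, p11, p12, p13}

p4 on 0 → {p5}.
No 0-transition from p1, p6, p11, p13.
Union after reading 0: {p5}.
Now take the lambda-closure:
From p5 via lambda: add p0.
From p0 via lambda: add p12.
From p12 via lambda: add p13.
From p13 via lambda: add p6.
From p6 via lambda: add p11.
From p11 via lambda: add p1.
No new states can be added; the closed set is {p0, p1, p5, p6, p11, p12, p13}.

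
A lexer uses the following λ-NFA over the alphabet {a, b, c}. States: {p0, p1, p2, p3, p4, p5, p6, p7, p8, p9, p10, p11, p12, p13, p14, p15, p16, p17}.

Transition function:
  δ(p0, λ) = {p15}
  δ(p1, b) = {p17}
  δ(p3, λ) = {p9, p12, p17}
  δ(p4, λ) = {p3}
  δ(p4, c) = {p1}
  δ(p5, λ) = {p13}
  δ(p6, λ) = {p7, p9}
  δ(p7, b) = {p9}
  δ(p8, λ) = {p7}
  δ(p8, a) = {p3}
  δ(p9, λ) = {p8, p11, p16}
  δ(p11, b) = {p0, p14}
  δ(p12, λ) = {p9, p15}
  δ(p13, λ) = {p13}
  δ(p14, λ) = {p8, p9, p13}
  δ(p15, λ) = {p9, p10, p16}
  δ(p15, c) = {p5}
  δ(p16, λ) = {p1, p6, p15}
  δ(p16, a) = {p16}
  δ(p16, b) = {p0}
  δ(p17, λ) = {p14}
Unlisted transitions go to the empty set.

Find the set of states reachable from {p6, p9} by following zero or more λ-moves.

{p1, p6, p7, p8, p9, p10, p11, p15, p16}

Start with {p6, p9}.
From p6 via λ: add p7.
From p9 via λ: add p8, p11, p16.
From p16 via λ: add p1, p15.
From p15 via λ: add p10.
No new states can be added; the closed set is {p1, p6, p7, p8, p9, p10, p11, p15, p16}.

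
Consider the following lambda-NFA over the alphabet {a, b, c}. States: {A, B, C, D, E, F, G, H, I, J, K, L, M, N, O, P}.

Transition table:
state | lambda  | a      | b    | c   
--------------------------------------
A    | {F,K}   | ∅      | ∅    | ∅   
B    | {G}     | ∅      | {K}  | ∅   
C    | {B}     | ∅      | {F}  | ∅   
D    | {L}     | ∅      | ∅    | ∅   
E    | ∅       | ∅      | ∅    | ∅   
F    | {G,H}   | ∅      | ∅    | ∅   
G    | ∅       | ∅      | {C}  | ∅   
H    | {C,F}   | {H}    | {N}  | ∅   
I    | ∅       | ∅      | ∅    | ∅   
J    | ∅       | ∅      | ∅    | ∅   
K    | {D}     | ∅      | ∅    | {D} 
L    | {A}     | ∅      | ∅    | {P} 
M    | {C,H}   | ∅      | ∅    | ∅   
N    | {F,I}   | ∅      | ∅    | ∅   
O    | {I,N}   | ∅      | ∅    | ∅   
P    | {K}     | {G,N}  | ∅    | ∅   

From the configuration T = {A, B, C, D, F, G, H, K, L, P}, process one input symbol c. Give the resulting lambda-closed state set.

K on c → {D}.
L on c → {P}.
No c-transition from A, B, C, D, F, G, H, P.
Union after reading c: {D, P}.
Now take the lambda-closure:
From D via lambda: add L.
From P via lambda: add K.
From L via lambda: add A.
From A via lambda: add F.
From F via lambda: add G, H.
From H via lambda: add C.
From C via lambda: add B.
No new states can be added; the closed set is {A, B, C, D, F, G, H, K, L, P}.

{A, B, C, D, F, G, H, K, L, P}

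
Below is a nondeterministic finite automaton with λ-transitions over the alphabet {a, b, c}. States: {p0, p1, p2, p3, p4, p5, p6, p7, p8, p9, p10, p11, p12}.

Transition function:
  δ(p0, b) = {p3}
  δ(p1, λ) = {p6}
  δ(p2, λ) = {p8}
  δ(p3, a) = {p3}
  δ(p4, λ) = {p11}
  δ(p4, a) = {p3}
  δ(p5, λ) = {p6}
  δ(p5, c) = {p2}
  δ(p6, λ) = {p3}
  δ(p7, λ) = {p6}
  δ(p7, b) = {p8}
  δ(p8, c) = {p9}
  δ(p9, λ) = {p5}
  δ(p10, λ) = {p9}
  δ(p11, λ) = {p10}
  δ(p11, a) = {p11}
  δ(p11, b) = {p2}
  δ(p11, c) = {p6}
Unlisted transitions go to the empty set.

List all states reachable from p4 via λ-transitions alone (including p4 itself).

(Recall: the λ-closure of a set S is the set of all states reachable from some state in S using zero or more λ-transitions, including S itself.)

{p3, p4, p5, p6, p9, p10, p11}

Start with {p4}.
From p4 via λ: add p11.
From p11 via λ: add p10.
From p10 via λ: add p9.
From p9 via λ: add p5.
From p5 via λ: add p6.
From p6 via λ: add p3.
No new states can be added; the closed set is {p3, p4, p5, p6, p9, p10, p11}.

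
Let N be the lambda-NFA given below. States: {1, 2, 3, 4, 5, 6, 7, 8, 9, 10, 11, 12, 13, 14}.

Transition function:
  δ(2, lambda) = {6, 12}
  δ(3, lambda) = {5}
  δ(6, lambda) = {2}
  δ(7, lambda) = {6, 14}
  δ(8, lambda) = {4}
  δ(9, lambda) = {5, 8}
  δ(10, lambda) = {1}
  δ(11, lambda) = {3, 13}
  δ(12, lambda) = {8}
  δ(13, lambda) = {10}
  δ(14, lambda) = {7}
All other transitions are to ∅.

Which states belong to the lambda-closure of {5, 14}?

Start with {5, 14}.
From 14 via lambda: add 7.
From 7 via lambda: add 6.
From 6 via lambda: add 2.
From 2 via lambda: add 12.
From 12 via lambda: add 8.
From 8 via lambda: add 4.
No new states can be added; the closed set is {2, 4, 5, 6, 7, 8, 12, 14}.

{2, 4, 5, 6, 7, 8, 12, 14}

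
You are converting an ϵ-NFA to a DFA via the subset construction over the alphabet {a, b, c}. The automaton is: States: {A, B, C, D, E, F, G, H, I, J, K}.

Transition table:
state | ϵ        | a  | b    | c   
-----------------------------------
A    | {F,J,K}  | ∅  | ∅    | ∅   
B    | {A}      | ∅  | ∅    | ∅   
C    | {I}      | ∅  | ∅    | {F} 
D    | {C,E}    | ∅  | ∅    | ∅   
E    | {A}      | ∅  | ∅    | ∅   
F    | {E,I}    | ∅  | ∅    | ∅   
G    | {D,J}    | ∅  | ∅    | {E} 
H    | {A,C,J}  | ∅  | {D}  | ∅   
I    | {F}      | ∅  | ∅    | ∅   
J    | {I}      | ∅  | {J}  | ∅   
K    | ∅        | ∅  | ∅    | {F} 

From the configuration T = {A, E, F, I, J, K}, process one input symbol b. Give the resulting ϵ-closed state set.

{A, E, F, I, J, K}

J on b → {J}.
No b-transition from A, E, F, I, K.
Union after reading b: {J}.
Now take the ϵ-closure:
From J via ϵ: add I.
From I via ϵ: add F.
From F via ϵ: add E.
From E via ϵ: add A.
From A via ϵ: add K.
No new states can be added; the closed set is {A, E, F, I, J, K}.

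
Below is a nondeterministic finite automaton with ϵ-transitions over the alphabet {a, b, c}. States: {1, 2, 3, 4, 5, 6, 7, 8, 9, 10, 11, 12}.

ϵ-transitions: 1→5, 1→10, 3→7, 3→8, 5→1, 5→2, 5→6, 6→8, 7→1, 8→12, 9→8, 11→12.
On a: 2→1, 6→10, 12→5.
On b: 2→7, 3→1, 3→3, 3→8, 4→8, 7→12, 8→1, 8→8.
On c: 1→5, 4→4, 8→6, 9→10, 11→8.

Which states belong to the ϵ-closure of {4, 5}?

Start with {4, 5}.
From 5 via ϵ: add 1, 2, 6.
From 1 via ϵ: add 10.
From 6 via ϵ: add 8.
From 8 via ϵ: add 12.
No new states can be added; the closed set is {1, 2, 4, 5, 6, 8, 10, 12}.

{1, 2, 4, 5, 6, 8, 10, 12}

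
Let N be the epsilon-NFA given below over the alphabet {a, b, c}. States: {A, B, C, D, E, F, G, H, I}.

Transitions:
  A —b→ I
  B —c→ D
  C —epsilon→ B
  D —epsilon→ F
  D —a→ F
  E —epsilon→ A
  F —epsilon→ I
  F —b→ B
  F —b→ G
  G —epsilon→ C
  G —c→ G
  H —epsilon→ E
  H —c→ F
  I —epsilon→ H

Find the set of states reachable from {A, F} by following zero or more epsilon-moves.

Start with {A, F}.
From F via epsilon: add I.
From I via epsilon: add H.
From H via epsilon: add E.
No new states can be added; the closed set is {A, E, F, H, I}.

{A, E, F, H, I}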